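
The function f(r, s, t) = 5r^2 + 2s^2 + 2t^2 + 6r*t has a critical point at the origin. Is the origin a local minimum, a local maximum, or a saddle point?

The Hessian at the origin is H = [[10, 0, 6], [0, 4, 0], [6, 0, 4]].
Applying the same elementary operations to the rows and columns of H produces a congruent diagonal matrix with entries 10, 4, 2/5.
So there are 3 positive pivots.
H is positive definite, so the origin is a strict local minimum.

local minimum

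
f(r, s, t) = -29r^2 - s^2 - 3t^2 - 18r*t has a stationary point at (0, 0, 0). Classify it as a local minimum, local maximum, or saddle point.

local maximum

The Hessian at the origin is H = [[-58, 0, -18], [0, -2, 0], [-18, 0, -6]].
Applying the same elementary operations to the rows and columns of H produces a congruent diagonal matrix with entries -58, -2, -12/29.
That gives 3 negative pivots.
H is negative definite, so the origin is a strict local maximum.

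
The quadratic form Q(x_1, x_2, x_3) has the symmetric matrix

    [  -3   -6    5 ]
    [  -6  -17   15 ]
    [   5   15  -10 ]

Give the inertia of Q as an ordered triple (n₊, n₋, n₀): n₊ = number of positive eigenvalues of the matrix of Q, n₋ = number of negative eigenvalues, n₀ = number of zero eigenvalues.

(1, 2, 0)

An LDLᵀ factorisation of A has diagonal entries -3, -5, 10/3.
So there are 1 positive, 2 negative pivots.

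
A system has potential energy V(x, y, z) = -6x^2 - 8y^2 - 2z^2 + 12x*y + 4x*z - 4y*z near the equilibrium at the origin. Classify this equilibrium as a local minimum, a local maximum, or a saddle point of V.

local maximum

The Hessian at the origin is H = [[-12, 12, 4], [12, -16, -4], [4, -4, -4]].
Row-reducing H symmetrically gives the diagonal entries -12, -4, -8/3.
So there are 3 negative pivots.
H is negative definite, so the origin is a strict local maximum.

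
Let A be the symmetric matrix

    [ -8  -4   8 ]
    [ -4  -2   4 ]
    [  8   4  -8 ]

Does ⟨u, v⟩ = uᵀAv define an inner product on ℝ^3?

Congruent diagonalization of A (simultaneous row and column reduction) yields pivots -8, 0, 0.
Counting signs: 1 negative, 2 zero.
Hence Q is negative semidefinite.
⟨·,·⟩ is an inner product exactly when A is positive definite.

no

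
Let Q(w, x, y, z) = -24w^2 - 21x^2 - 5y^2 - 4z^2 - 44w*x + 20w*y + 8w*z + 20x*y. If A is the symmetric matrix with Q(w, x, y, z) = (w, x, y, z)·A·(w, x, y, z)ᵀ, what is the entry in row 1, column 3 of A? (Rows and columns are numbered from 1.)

The coefficient of w·y in Q is 20. For a symmetric A this equals A[1,3] + A[3,1] = 2·A[1,3].
So A[1,3] = 20/2 = 10.

10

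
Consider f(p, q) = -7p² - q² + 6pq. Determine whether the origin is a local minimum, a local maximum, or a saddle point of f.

saddle point

The Hessian at the origin is H = [[-14, 6], [6, -2]].
det H = -14·-2 − (6)² = -8 < 0, so H is indefinite.
Therefore the origin is a saddle point.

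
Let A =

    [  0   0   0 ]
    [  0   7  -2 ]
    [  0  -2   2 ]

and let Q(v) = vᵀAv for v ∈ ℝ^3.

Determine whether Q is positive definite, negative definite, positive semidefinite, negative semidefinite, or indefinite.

Symmetric row and column elimination reduces A to a congruent diagonal form with pivots 0, 7, 10/7.
That gives 2 positive, 1 zero pivots.
Hence Q is positive semidefinite.

positive semidefinite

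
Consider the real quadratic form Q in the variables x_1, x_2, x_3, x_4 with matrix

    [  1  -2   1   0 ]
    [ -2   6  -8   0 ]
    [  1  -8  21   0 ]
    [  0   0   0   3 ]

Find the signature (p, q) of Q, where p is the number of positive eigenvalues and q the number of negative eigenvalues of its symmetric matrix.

Applying the same elementary operations to the rows and columns of A produces a congruent diagonal matrix with entries 1, 2, 2, 3.
That gives 4 positive pivots.

(4, 0)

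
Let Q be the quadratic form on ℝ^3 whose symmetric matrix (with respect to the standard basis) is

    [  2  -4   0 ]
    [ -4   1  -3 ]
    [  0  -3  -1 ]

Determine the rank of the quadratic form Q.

An LDLᵀ factorisation of A has diagonal entries 2, -7, 2/7.
That gives 2 positive, 1 negative pivots.
The rank is the number of nonzero pivots: 3.

3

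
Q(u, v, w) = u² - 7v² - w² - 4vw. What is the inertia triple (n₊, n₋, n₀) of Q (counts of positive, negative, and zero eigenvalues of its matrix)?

The associated matrix is A = [[1, 0, 0], [0, -7, -2], [0, -2, -1]].
Symmetric row and column elimination reduces A to a congruent diagonal form with pivots 1, -7, -3/7.
Counting signs: 1 positive, 2 negative.

(1, 2, 0)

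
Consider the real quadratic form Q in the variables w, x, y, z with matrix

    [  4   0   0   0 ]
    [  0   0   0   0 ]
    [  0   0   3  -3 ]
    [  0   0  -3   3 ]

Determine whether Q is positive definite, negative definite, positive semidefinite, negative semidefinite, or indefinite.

Congruent diagonalization of A (simultaneous row and column reduction) yields pivots 4, 0, 3, 0.
That gives 2 positive, 2 zero pivots.
Hence Q is positive semidefinite.

positive semidefinite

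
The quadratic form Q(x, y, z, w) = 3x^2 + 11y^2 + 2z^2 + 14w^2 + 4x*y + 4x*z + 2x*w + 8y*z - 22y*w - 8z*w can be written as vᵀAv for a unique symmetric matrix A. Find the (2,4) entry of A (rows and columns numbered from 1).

-11

The coefficient of y·w in Q is -22. For a symmetric A this equals A[2,4] + A[4,2] = 2·A[2,4].
So A[2,4] = -22/2 = -11.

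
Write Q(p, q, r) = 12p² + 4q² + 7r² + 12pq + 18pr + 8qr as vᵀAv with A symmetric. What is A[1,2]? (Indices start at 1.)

6

The coefficient of p·q in Q is 12. For a symmetric A this equals A[1,2] + A[2,1] = 2·A[1,2].
So A[1,2] = 12/2 = 6.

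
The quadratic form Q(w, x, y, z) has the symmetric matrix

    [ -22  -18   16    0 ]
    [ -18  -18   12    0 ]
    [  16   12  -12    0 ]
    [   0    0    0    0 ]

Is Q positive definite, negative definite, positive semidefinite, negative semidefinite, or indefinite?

Congruent diagonalization of A (simultaneous row and column reduction) yields pivots -22, -36/11, 0, 0.
Counting signs: 2 negative, 2 zero.
Hence Q is negative semidefinite.

negative semidefinite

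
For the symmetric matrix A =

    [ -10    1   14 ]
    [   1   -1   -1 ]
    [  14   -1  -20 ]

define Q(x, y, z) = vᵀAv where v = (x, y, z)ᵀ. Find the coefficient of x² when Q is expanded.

-10

The coefficient of x² is the diagonal entry A[1,1] = -10.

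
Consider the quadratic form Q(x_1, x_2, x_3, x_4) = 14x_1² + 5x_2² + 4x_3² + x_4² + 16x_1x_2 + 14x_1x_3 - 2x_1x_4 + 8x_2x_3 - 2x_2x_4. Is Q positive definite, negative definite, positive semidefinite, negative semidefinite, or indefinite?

The associated matrix is A = [[14, 8, 7, -1], [8, 5, 4, -1], [7, 4, 4, 0], [-1, -1, 0, 1]].
Symmetric row and column elimination reduces A to a congruent diagonal form with pivots 14, 3/7, 1/2, 0.
So there are 3 positive, 1 zero pivots.
Hence Q is positive semidefinite.

positive semidefinite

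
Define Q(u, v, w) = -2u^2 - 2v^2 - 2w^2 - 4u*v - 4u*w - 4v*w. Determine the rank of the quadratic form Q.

The symmetric matrix is A = [[-2, -2, -2], [-2, -2, -2], [-2, -2, -2]].
Row-reducing A symmetrically gives the diagonal entries -2, 0, 0.
Counting signs: 1 negative, 2 zero.
The rank is the number of nonzero pivots: 1.

1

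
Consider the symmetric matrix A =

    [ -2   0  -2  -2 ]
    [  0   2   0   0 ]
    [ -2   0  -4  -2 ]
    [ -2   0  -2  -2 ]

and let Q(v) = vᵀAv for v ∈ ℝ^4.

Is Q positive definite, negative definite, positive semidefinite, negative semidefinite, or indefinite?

indefinite

Row-reducing A symmetrically gives the diagonal entries -2, 2, -2, 0.
That gives 1 positive, 2 negative, 1 zero pivots.
Hence Q is indefinite.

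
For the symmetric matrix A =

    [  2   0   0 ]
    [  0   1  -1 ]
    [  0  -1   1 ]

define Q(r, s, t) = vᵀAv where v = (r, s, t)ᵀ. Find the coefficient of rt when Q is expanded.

The coefficient of rt is A[1,3] + A[3,1] = 2·0 = 0.

0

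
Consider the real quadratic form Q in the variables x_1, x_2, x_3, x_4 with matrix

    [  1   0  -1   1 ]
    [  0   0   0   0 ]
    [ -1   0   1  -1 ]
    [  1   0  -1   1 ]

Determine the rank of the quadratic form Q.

Applying the same elementary operations to the rows and columns of A produces a congruent diagonal matrix with entries 1, 0, 0, 0.
That gives 1 positive, 3 zero pivots.
The rank is the number of nonzero pivots: 1.

1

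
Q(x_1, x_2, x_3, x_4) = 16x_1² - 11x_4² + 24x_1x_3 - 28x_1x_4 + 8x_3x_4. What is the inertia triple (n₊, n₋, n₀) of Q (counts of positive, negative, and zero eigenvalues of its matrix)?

The associated matrix is A = [[16, 0, 12, -14], [0, 0, 0, 0], [12, 0, 0, 4], [-14, 0, 4, -11]].
Symmetric row and column elimination reduces A to a congruent diagonal form with pivots 16, 0, -9, 1/9.
Counting signs: 2 positive, 1 negative, 1 zero.

(2, 1, 1)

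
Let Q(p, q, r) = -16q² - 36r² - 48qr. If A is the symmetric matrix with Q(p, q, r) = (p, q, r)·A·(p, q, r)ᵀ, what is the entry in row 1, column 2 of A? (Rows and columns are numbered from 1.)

0

The coefficient of p·q in Q is 0. For a symmetric A this equals A[1,2] + A[2,1] = 2·A[1,2].
So A[1,2] = 0/2 = 0.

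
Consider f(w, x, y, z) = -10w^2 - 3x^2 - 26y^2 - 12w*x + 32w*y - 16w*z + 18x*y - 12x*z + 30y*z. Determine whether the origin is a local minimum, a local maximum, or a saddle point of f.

The Hessian at the origin is H = [[-20, -12, 32, -16], [-12, -6, 18, -12], [32, 18, -52, 30], [-16, -12, 30, 0]].
An LDLᵀ factorisation of H has diagonal entries -20, 6/5, -2, 10.
So there are 2 positive, 2 negative pivots.
H is indefinite, so the origin is a saddle point.

saddle point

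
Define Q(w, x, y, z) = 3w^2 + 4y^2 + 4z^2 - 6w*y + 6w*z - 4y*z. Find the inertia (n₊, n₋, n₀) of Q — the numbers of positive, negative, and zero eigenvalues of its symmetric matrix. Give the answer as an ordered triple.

Write A = [[3, 0, -3, 3], [0, 0, 0, 0], [-3, 0, 4, -2], [3, 0, -2, 4]].
Congruent diagonalization of A (simultaneous row and column reduction) yields pivots 3, 0, 1, 0.
Counting signs: 2 positive, 2 zero.

(2, 0, 2)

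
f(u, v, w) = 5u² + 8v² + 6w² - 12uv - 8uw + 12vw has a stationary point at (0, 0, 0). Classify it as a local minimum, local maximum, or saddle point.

The Hessian at the origin is H = [[10, -12, -8], [-12, 16, 12], [-8, 12, 12]].
An LDLᵀ factorisation of H has diagonal entries 10, 8/5, 2.
That gives 3 positive pivots.
H is positive definite, so the origin is a strict local minimum.

local minimum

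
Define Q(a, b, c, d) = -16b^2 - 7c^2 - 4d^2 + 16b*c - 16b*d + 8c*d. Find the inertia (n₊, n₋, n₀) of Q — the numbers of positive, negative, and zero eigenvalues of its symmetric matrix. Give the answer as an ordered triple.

(0, 2, 2)

The symmetric matrix is A = [[0, 0, 0, 0], [0, -16, 8, -8], [0, 8, -7, 4], [0, -8, 4, -4]].
Congruent diagonalization of A (simultaneous row and column reduction) yields pivots 0, -16, -3, 0.
That gives 2 negative, 2 zero pivots.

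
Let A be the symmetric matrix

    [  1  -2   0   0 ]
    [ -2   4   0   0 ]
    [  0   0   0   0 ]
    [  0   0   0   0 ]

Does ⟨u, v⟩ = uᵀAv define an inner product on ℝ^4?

no

Symmetric row and column elimination reduces A to a congruent diagonal form with pivots 1, 0, 0, 0.
Counting signs: 1 positive, 3 zero.
Hence Q is positive semidefinite.
⟨·,·⟩ is an inner product exactly when A is positive definite.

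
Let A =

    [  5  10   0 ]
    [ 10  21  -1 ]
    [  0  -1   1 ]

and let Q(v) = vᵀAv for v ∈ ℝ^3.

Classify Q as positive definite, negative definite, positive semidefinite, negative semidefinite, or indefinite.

Applying the same elementary operations to the rows and columns of A produces a congruent diagonal matrix with entries 5, 1, 0.
That gives 2 positive, 1 zero pivots.
Hence Q is positive semidefinite.

positive semidefinite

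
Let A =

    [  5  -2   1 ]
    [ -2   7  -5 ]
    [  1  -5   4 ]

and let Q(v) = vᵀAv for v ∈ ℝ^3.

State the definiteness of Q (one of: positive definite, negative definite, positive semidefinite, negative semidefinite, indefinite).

positive definite

Leading principal minors: Δ_1 = 5, Δ_2 = 31, Δ_3 = 12.
All leading principal minors are positive, so by Sylvester's criterion Q is positive definite.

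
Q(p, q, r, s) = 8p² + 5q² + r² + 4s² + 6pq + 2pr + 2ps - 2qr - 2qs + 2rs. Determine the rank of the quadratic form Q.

The symmetric matrix is A = [[8, 3, 1, 1], [3, 5, -1, -1], [1, -1, 1, 1], [1, -1, 1, 4]].
Congruent diagonalization of A (simultaneous row and column reduction) yields pivots 8, 31/8, 12/31, 3.
That gives 4 positive pivots.
The rank is the number of nonzero pivots: 4.

4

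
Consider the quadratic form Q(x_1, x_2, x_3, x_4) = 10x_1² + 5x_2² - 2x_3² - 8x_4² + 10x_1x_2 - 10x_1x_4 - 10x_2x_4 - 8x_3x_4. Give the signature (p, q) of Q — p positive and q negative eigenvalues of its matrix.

(2, 2)

Write A = [[10, 5, 0, -5], [5, 5, 0, -5], [0, 0, -2, -4], [-5, -5, -4, -8]].
Row-reducing A symmetrically gives the diagonal entries 10, 5/2, -2, -5.
Counting signs: 2 positive, 2 negative.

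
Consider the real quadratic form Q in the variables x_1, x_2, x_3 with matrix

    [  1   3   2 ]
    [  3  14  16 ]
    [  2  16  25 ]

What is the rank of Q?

Symmetric row and column elimination reduces A to a congruent diagonal form with pivots 1, 5, 1.
That gives 3 positive pivots.
The rank is the number of nonzero pivots: 3.

3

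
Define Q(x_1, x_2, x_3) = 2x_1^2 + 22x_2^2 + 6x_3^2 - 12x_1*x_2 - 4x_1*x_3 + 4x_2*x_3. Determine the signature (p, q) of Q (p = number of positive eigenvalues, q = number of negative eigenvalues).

(2, 0)

The associated matrix is A = [[2, -6, -2], [-6, 22, 2], [-2, 2, 6]].
Row-reducing A symmetrically gives the diagonal entries 2, 4, 0.
So there are 2 positive, 1 zero pivots.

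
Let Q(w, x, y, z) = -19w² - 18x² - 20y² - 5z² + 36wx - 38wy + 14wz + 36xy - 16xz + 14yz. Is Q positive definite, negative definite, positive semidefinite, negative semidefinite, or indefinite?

The symmetric matrix is A = [[-19, 18, -19, 7], [18, -18, 18, -8], [-19, 18, -20, 7], [7, -8, 7, -5]].
An LDLᵀ factorisation of A has diagonal entries -19, -18/19, -1, -4/9.
That gives 4 negative pivots.
Hence Q is negative definite.

negative definite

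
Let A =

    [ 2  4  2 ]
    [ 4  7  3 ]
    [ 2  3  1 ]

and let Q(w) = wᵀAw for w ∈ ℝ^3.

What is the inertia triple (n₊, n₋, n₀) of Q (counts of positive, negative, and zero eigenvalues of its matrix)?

Congruent diagonalization of A (simultaneous row and column reduction) yields pivots 2, -1, 0.
That gives 1 positive, 1 negative, 1 zero pivots.

(1, 1, 1)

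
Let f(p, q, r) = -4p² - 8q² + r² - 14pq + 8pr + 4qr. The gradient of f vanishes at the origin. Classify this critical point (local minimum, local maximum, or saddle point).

The Hessian at the origin is H = [[-8, -14, 8], [-14, -16, 4], [8, 4, 2]].
Applying the same elementary operations to the rows and columns of H produces a congruent diagonal matrix with entries -8, 17/2, -30/17.
So there are 1 positive, 2 negative pivots.
H is indefinite, so the origin is a saddle point.

saddle point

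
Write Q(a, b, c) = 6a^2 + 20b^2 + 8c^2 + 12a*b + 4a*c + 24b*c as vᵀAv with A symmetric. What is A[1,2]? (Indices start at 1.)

The coefficient of a·b in Q is 12. For a symmetric A this equals A[1,2] + A[2,1] = 2·A[1,2].
So A[1,2] = 12/2 = 6.

6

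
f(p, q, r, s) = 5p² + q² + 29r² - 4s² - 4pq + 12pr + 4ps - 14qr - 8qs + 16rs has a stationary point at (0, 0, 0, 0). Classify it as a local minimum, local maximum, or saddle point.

saddle point

The Hessian at the origin is H = [[10, -4, 12, 4], [-4, 2, -14, -8], [12, -14, 58, 16], [4, -8, 16, -8]].
Congruent diagonalization of H (simultaneous row and column reduction) yields pivots 10, 2/5, -168, -40/21.
So there are 2 positive, 2 negative pivots.
H is indefinite, so the origin is a saddle point.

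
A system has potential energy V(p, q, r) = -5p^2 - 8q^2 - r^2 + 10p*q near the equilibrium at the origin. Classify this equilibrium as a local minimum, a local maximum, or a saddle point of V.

local maximum

The Hessian at the origin is H = [[-10, 10, 0], [10, -16, 0], [0, 0, -2]].
Row-reducing H symmetrically gives the diagonal entries -10, -6, -2.
That gives 3 negative pivots.
H is negative definite, so the origin is a strict local maximum.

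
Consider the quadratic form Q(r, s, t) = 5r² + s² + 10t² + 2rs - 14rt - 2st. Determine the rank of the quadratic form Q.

2

The symmetric matrix is A = [[5, 1, -7], [1, 1, -1], [-7, -1, 10]].
Row-reducing A symmetrically gives the diagonal entries 5, 4/5, 0.
Counting signs: 2 positive, 1 zero.
The rank is the number of nonzero pivots: 2.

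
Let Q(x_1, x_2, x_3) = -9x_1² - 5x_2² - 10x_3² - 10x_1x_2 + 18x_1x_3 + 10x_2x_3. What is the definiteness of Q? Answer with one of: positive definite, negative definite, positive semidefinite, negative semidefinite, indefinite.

negative definite

The symmetric matrix of Q is A = [[-9, -5, 9], [-5, -5, 5], [9, 5, -10]].
Leading principal minors: Δ_1 = -9, Δ_2 = 20, Δ_3 = -20.
The signs alternate starting with Δ_1 < 0, so by Sylvester's criterion Q is negative definite.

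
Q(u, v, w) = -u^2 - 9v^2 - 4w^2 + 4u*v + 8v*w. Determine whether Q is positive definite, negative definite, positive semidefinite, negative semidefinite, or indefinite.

The symmetric matrix of Q is A = [[-1, 2, 0], [2, -9, 4], [0, 4, -4]].
Leading principal minors: Δ_1 = -1, Δ_2 = 5, Δ_3 = -4.
The signs alternate starting with Δ_1 < 0, so by Sylvester's criterion Q is negative definite.

negative definite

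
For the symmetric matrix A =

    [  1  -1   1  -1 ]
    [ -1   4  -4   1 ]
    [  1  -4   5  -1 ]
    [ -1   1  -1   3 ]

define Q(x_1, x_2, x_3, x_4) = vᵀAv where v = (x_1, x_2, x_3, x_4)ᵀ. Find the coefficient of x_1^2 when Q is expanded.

1

The coefficient of x_1^2 is the diagonal entry A[1,1] = 1.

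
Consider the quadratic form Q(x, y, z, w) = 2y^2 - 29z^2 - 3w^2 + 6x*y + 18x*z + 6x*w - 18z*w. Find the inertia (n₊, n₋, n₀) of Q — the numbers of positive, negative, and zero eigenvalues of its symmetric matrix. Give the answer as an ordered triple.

(1, 3, 0)

The symmetric matrix is A = [[0, 3, 9, 3], [3, 2, 0, 0], [9, 0, -29, -9], [3, 0, -9, -3]].
By Sylvester's law of inertia any congruent diagonalization of A has 1 positive, 3 negative and 0 zero entries.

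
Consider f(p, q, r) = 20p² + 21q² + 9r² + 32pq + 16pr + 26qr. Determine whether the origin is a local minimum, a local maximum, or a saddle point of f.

local minimum

The Hessian at the origin is H = [[40, 32, 16], [32, 42, 26], [16, 26, 18]].
Symmetric row and column elimination reduces H to a congruent diagonal form with pivots 40, 82/5, 40/41.
That gives 3 positive pivots.
H is positive definite, so the origin is a strict local minimum.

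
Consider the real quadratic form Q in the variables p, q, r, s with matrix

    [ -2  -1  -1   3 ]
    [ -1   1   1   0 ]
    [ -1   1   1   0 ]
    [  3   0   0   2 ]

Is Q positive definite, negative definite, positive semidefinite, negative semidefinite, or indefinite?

Applying the same elementary operations to the rows and columns of A produces a congruent diagonal matrix with entries -2, 3/2, 0, 5.
That gives 2 positive, 1 negative, 1 zero pivots.
Hence Q is indefinite.

indefinite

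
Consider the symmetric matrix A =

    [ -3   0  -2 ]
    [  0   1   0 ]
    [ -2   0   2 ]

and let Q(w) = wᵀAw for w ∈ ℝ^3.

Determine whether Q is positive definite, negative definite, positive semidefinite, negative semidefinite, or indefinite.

indefinite

Row-reducing A symmetrically gives the diagonal entries -3, 1, 10/3.
So there are 2 positive, 1 negative pivots.
Hence Q is indefinite.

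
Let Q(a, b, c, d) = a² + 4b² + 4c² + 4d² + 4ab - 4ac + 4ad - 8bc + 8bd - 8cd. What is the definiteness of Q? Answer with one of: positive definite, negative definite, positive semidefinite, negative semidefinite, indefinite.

positive semidefinite

The associated matrix is A = [[1, 2, -2, 2], [2, 4, -4, 4], [-2, -4, 4, -4], [2, 4, -4, 4]].
Congruent diagonalization of A (simultaneous row and column reduction) yields pivots 1, 0, 0, 0.
Counting signs: 1 positive, 3 zero.
Hence Q is positive semidefinite.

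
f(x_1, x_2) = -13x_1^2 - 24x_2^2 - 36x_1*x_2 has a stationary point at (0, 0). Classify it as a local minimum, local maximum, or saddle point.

saddle point

The Hessian at the origin is H = [[-26, -36], [-36, -48]].
det H = -26·-48 − (-36)² = -48 < 0, so H is indefinite.
Therefore the origin is a saddle point.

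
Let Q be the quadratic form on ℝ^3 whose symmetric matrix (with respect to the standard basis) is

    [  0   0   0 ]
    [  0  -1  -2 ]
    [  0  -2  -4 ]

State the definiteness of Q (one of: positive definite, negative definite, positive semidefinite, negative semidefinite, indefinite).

negative semidefinite

Applying the same elementary operations to the rows and columns of A produces a congruent diagonal matrix with entries 0, -1, 0.
That gives 1 negative, 2 zero pivots.
Hence Q is negative semidefinite.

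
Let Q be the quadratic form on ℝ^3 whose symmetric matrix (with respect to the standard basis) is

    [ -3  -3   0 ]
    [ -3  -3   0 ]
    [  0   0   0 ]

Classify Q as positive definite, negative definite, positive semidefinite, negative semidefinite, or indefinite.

negative semidefinite

Applying the same elementary operations to the rows and columns of A produces a congruent diagonal matrix with entries -3, 0, 0.
That gives 1 negative, 2 zero pivots.
Hence Q is negative semidefinite.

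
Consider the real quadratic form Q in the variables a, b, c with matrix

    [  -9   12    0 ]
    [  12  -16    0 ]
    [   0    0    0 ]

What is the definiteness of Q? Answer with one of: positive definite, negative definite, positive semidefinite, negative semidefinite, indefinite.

Congruent diagonalization of A (simultaneous row and column reduction) yields pivots -9, 0, 0.
So there are 1 negative, 2 zero pivots.
Hence Q is negative semidefinite.

negative semidefinite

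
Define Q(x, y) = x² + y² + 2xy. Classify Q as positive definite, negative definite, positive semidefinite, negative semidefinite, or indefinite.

positive semidefinite

The symmetric matrix of Q is [[1, 1], [1, 1]].
For the 2×2 matrix [[1, 1], [1, 1]]: det = 1·1 − (1)² = 0, trace = 2.
det = 0 so one eigenvalue is zero; the form is semidefinite with the sign of the trace.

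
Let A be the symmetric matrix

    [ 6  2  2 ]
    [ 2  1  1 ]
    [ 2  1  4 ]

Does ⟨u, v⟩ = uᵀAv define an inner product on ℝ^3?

yes

Leading principal minors: Δ_1 = 6, Δ_2 = 2, Δ_3 = 6.
All leading principal minors are positive, so by Sylvester's criterion Q is positive definite.
⟨·,·⟩ is an inner product exactly when A is positive definite.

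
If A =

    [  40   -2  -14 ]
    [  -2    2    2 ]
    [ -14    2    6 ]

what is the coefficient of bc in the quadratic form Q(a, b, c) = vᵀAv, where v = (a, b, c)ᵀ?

4

The coefficient of bc is A[2,3] + A[3,2] = 2·2 = 4.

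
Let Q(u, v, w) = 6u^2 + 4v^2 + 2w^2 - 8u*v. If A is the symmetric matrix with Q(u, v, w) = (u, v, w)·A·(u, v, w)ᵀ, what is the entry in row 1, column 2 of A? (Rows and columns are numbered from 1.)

The coefficient of u·v in Q is -8. For a symmetric A this equals A[1,2] + A[2,1] = 2·A[1,2].
So A[1,2] = -8/2 = -4.

-4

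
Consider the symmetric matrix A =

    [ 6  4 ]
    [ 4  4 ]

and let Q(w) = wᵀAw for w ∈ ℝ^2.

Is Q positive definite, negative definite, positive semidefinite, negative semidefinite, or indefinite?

Row-reducing A symmetrically gives the diagonal entries 6, 4/3.
So there are 2 positive pivots.
Hence Q is positive definite.

positive definite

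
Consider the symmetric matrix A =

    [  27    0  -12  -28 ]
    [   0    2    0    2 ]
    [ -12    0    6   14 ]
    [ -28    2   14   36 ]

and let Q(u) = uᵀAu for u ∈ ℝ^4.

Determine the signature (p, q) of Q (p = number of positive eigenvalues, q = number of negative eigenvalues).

(4, 0)

Row-reducing A symmetrically gives the diagonal entries 27, 2, 2/3, 4/3.
Counting signs: 4 positive.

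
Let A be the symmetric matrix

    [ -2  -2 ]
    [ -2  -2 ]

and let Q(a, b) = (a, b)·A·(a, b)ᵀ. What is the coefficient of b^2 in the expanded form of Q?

-2

The coefficient of b^2 is the diagonal entry A[2,2] = -2.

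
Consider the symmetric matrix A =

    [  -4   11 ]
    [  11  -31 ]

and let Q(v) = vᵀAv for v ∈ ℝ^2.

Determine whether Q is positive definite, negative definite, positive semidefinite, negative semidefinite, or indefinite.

negative definite

Row-reducing A symmetrically gives the diagonal entries -4, -3/4.
So there are 2 negative pivots.
Hence Q is negative definite.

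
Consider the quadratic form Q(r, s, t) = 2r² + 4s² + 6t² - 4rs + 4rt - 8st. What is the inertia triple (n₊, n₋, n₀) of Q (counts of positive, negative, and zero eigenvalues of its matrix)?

(3, 0, 0)

Write A = [[2, -2, 2], [-2, 4, -4], [2, -4, 6]].
Congruent diagonalization of A (simultaneous row and column reduction) yields pivots 2, 2, 2.
That gives 3 positive pivots.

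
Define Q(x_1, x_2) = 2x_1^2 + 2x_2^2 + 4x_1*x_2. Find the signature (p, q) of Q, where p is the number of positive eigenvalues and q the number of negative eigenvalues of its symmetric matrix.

Write A = [[2, 2], [2, 2]].
Symmetric row and column elimination reduces A to a congruent diagonal form with pivots 2, 0.
Counting signs: 1 positive, 1 zero.

(1, 0)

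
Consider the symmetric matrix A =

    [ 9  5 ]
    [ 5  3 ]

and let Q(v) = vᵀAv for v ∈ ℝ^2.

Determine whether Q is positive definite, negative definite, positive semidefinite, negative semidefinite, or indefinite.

positive definite

For the 2×2 matrix [[9, 5], [5, 3]]: det = 9·3 − (5)² = 2, trace = 12.
det > 0 so both eigenvalues share the sign of the trace; trace = 12 > 0 ⇒ both positive.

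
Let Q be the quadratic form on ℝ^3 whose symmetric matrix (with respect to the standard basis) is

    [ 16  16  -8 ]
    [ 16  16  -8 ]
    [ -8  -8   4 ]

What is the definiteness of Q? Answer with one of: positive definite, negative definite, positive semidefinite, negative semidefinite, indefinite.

Symmetric row and column elimination reduces A to a congruent diagonal form with pivots 16, 0, 0.
Counting signs: 1 positive, 2 zero.
Hence Q is positive semidefinite.

positive semidefinite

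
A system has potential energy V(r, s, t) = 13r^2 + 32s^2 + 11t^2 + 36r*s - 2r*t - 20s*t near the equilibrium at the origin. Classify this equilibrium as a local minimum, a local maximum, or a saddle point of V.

The Hessian at the origin is H = [[26, 36, -2], [36, 64, -20], [-2, -20, 22]].
Congruent diagonalization of H (simultaneous row and column reduction) yields pivots 26, 184/13, 20/23.
That gives 3 positive pivots.
H is positive definite, so the origin is a strict local minimum.

local minimum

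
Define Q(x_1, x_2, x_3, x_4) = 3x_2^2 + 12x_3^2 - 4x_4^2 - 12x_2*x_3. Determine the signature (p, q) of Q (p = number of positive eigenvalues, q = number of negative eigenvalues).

(1, 1)

The symmetric matrix is A = [[0, 0, 0, 0], [0, 3, -6, 0], [0, -6, 12, 0], [0, 0, 0, -4]].
Congruent diagonalization of A (simultaneous row and column reduction) yields pivots 0, 3, 0, -4.
So there are 1 positive, 1 negative, 2 zero pivots.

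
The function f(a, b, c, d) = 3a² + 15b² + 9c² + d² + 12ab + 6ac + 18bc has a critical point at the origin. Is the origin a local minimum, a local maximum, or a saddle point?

local minimum

The Hessian at the origin is H = [[6, 12, 6, 0], [12, 30, 18, 0], [6, 18, 18, 0], [0, 0, 0, 2]].
Row-reducing H symmetrically gives the diagonal entries 6, 6, 6, 2.
So there are 4 positive pivots.
H is positive definite, so the origin is a strict local minimum.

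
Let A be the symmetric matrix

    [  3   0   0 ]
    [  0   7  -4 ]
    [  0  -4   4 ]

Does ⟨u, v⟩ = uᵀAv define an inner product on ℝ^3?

Row-reducing A symmetrically gives the diagonal entries 3, 7, 12/7.
Counting signs: 3 positive.
Hence Q is positive definite.
⟨·,·⟩ is an inner product exactly when A is positive definite.

yes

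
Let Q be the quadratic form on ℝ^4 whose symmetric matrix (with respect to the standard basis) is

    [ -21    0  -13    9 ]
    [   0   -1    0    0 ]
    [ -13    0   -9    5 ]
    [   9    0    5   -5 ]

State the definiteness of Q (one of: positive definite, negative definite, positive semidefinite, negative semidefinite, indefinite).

Leading principal minors: Δ_1 = -21, Δ_2 = 21, Δ_3 = -20, Δ_4 = 16.
The signs alternate starting with Δ_1 < 0, so by Sylvester's criterion Q is negative definite.

negative definite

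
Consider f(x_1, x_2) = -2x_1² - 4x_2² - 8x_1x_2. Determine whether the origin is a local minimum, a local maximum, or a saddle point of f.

saddle point

The Hessian at the origin is H = [[-4, -8], [-8, -8]].
det H = -4·-8 − (-8)² = -32 < 0, so H is indefinite.
Therefore the origin is a saddle point.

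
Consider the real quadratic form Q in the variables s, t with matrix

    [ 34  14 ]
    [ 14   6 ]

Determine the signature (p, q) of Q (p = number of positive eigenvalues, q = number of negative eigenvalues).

(2, 0)

Applying the same elementary operations to the rows and columns of A produces a congruent diagonal matrix with entries 34, 4/17.
So there are 2 positive pivots.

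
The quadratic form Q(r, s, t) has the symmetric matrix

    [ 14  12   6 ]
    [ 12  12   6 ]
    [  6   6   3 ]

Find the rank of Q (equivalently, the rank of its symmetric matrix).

2

Symmetric row and column elimination reduces A to a congruent diagonal form with pivots 14, 12/7, 0.
Counting signs: 2 positive, 1 zero.
The rank is the number of nonzero pivots: 2.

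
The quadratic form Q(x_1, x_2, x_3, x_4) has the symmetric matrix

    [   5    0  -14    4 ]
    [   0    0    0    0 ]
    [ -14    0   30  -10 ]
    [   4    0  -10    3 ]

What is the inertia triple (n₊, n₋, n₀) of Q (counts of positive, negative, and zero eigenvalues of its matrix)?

Symmetric row and column elimination reduces A to a congruent diagonal form with pivots 5, 0, -46/5, -1/23.
So there are 1 positive, 2 negative, 1 zero pivots.

(1, 2, 1)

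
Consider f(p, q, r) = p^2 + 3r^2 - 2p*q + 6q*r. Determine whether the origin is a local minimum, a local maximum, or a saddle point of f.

saddle point

The Hessian at the origin is H = [[2, -2, 0], [-2, 0, 6], [0, 6, 6]].
Symmetric row and column elimination reduces H to a congruent diagonal form with pivots 2, -2, 24.
So there are 2 positive, 1 negative pivots.
H is indefinite, so the origin is a saddle point.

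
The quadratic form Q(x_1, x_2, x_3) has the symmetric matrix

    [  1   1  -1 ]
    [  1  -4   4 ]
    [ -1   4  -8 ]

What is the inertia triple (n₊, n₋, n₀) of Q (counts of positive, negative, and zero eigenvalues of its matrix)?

Symmetric row and column elimination reduces A to a congruent diagonal form with pivots 1, -5, -4.
So there are 1 positive, 2 negative pivots.

(1, 2, 0)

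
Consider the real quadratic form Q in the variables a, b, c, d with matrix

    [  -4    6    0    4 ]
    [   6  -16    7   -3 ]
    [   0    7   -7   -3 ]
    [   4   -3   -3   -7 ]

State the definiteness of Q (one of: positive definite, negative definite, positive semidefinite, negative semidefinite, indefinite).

negative semidefinite

Row-reducing A symmetrically gives the diagonal entries -4, -7, 0, -12/7.
So there are 3 negative, 1 zero pivots.
Hence Q is negative semidefinite.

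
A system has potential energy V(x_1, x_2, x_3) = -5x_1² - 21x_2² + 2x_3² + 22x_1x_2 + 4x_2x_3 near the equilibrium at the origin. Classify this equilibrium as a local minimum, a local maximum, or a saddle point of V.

The Hessian at the origin is H = [[-10, 22, 0], [22, -42, 4], [0, 4, 4]].
An LDLᵀ factorisation of H has diagonal entries -10, 32/5, 3/2.
So there are 2 positive, 1 negative pivots.
H is indefinite, so the origin is a saddle point.

saddle point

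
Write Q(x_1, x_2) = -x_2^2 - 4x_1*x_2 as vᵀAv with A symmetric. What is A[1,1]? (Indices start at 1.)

The coefficient of x_1^2 in Q is 0, and that is exactly A[1,1].

0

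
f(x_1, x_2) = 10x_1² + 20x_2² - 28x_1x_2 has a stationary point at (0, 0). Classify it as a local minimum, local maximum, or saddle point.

local minimum

The Hessian at the origin is H = [[20, -28], [-28, 40]].
det H = 20·40 − (-28)² = 16 > 0 and H[1,1] = 20 > 0, so H is positive definite.
Therefore the origin is a local minimum.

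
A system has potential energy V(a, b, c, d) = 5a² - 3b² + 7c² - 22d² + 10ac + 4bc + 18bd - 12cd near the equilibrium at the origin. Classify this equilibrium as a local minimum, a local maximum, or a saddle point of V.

The Hessian at the origin is H = [[10, 0, 10, 0], [0, -6, 4, 18], [10, 4, 14, -12], [0, 18, -12, -44]].
Row-reducing H symmetrically gives the diagonal entries 10, -6, 20/3, 10.
So there are 3 positive, 1 negative pivots.
H is indefinite, so the origin is a saddle point.

saddle point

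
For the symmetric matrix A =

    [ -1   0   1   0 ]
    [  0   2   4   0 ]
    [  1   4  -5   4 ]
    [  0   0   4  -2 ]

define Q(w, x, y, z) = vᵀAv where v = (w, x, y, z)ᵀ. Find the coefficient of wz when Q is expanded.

The coefficient of wz is A[1,4] + A[4,1] = 2·0 = 0.

0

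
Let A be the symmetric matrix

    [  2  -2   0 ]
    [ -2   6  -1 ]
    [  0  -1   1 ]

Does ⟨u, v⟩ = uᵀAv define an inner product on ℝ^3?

Row-reducing A symmetrically gives the diagonal entries 2, 4, 3/4.
That gives 3 positive pivots.
Hence Q is positive definite.
⟨·,·⟩ is an inner product exactly when A is positive definite.

yes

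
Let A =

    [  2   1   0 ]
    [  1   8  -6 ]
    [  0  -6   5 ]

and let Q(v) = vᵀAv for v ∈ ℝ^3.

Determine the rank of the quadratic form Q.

3

Congruent diagonalization of A (simultaneous row and column reduction) yields pivots 2, 15/2, 1/5.
Counting signs: 3 positive.
The rank is the number of nonzero pivots: 3.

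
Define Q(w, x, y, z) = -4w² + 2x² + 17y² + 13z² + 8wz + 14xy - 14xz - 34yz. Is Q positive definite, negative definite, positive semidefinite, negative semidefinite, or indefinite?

indefinite

The associated matrix is A = [[-4, 0, 0, 4], [0, 2, 7, -7], [0, 7, 17, -17], [4, -7, -17, 13]].
Row-reducing A symmetrically gives the diagonal entries -4, 2, -15/2, 0.
That gives 1 positive, 2 negative, 1 zero pivots.
Hence Q is indefinite.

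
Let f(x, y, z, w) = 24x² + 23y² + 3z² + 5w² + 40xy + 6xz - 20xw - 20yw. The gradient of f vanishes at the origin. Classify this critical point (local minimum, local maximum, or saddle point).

local minimum

The Hessian at the origin is H = [[48, 40, 6, -20], [40, 46, 0, -20], [6, 0, 6, 0], [-20, -20, 0, 10]].
Congruent diagonalization of H (simultaneous row and column reduction) yields pivots 48, 38/3, 249/76, 30/83.
That gives 4 positive pivots.
H is positive definite, so the origin is a strict local minimum.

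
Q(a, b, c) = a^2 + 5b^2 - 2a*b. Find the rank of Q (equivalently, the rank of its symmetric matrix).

Write A = [[1, -1, 0], [-1, 5, 0], [0, 0, 0]].
Row-reducing A symmetrically gives the diagonal entries 1, 4, 0.
So there are 2 positive, 1 zero pivots.
The rank is the number of nonzero pivots: 2.

2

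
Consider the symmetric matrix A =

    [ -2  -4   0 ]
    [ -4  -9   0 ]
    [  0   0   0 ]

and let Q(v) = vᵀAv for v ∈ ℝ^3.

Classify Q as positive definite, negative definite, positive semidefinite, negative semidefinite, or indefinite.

negative semidefinite

Row-reducing A symmetrically gives the diagonal entries -2, -1, 0.
So there are 2 negative, 1 zero pivots.
Hence Q is negative semidefinite.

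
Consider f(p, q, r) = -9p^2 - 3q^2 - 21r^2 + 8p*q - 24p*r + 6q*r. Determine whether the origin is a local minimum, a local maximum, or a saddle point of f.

local maximum

The Hessian at the origin is H = [[-18, 8, -24], [8, -6, 6], [-24, 6, -42]].
An LDLᵀ factorisation of H has diagonal entries -18, -22/9, -12/11.
Counting signs: 3 negative.
H is negative definite, so the origin is a strict local maximum.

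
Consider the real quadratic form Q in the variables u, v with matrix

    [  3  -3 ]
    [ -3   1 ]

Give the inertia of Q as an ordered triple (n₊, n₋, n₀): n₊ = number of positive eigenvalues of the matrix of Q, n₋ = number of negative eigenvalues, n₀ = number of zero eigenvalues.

(1, 1, 0)

Symmetric row and column elimination reduces A to a congruent diagonal form with pivots 3, -2.
So there are 1 positive, 1 negative pivots.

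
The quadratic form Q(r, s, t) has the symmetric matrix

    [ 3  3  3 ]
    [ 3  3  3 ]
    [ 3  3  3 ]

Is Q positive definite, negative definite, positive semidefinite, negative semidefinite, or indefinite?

positive semidefinite

Congruent diagonalization of A (simultaneous row and column reduction) yields pivots 3, 0, 0.
That gives 1 positive, 2 zero pivots.
Hence Q is positive semidefinite.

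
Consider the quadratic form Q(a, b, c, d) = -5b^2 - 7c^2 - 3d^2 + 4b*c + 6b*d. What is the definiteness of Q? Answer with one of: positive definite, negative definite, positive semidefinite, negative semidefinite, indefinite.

The symmetric matrix is A = [[0, 0, 0, 0], [0, -5, 2, 3], [0, 2, -7, 0], [0, 3, 0, -3]].
Applying the same elementary operations to the rows and columns of A produces a congruent diagonal matrix with entries 0, -5, -31/5, -30/31.
Counting signs: 3 negative, 1 zero.
Hence Q is negative semidefinite.

negative semidefinite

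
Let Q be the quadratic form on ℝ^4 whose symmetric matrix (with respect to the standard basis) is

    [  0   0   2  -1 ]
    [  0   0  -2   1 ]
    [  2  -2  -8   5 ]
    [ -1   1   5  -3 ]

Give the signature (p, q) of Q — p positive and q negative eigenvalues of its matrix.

By Sylvester's law of inertia any congruent diagonalization of A has 1 positive, 1 negative and 2 zero entries.

(1, 1)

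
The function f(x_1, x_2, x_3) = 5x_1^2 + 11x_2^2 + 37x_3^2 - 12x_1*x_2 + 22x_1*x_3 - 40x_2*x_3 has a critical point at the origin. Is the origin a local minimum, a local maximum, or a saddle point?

local minimum

The Hessian at the origin is H = [[10, -12, 22], [-12, 22, -40], [22, -40, 74]].
Congruent diagonalization of H (simultaneous row and column reduction) yields pivots 10, 38/5, 24/19.
That gives 3 positive pivots.
H is positive definite, so the origin is a strict local minimum.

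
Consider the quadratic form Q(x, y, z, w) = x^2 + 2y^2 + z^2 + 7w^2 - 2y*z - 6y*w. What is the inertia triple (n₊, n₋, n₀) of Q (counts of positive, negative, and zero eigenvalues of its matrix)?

(3, 1, 0)

The symmetric matrix is A = [[1, 0, 0, 0], [0, 2, -1, -3], [0, -1, 1, 0], [0, -3, 0, 7]].
Symmetric row and column elimination reduces A to a congruent diagonal form with pivots 1, 2, 1/2, -2.
That gives 3 positive, 1 negative pivots.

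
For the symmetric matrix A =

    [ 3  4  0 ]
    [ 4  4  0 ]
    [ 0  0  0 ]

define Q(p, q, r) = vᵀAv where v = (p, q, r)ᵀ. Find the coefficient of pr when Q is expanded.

0

The coefficient of pr is A[1,3] + A[3,1] = 2·0 = 0.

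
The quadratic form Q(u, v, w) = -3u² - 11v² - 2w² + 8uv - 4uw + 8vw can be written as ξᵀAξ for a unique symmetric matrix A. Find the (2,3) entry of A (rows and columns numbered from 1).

The coefficient of v·w in Q is 8. For a symmetric A this equals A[2,3] + A[3,2] = 2·A[2,3].
So A[2,3] = 8/2 = 4.

4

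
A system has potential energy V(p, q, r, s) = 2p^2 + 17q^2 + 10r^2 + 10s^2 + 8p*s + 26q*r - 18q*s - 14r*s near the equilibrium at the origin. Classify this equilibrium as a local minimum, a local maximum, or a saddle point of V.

The Hessian at the origin is H = [[4, 0, 0, 8], [0, 34, 26, -18], [0, 26, 20, -14], [8, -18, -14, 20]].
Row-reducing H symmetrically gives the diagonal entries 4, 34, 2/17, -6.
Counting signs: 3 positive, 1 negative.
H is indefinite, so the origin is a saddle point.

saddle point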